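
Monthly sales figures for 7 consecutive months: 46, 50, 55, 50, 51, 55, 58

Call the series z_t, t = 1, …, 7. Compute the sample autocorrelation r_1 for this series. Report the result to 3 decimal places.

0.170

Mean z̄ = (46 + 50 + 55 + 50 + 51 + 55 + 58)/7 = 52.1429
Deviations from mean: -6.1429, -2.1429, 2.8571, -2.1429, -1.1429, 2.8571, 5.8571
Σ(z_t−z̄)(z_{t+1}−z̄) = (13.1633) + (-6.1224) + (-6.1224) + (2.4490) + (-3.2653) + (16.7347) = 16.8367
Denominator Σ(z_t−z̄)² = 98.8571
r_1 = 16.8367 / 98.8571 = 0.170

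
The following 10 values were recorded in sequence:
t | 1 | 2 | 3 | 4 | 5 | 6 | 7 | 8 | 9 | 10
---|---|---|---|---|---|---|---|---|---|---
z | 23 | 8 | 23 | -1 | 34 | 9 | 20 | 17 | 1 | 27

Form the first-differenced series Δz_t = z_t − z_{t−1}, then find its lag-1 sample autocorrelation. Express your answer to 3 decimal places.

-0.755

First differences Δz: -15, 15, -24, 35, -25, 11, -3, -16, 26
Mean of differences = 0.4444
Numerator Σ(Δz_t−Δz̄)(Δz_{t+1}−Δz̄) = -2973.0864
Denominator Σ(Δz_t−Δz̄)² = 3936.2222
r_1(Δz) = -2973.0864 / 3936.2222 = -0.755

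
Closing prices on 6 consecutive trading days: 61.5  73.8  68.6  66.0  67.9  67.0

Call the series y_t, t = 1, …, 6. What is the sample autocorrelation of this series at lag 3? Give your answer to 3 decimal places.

0.138

Mean ȳ = (61.5 + 73.8 + 68.6 + 66.0 + 67.9 + 67.0)/6 = 67.4667
Deviations from mean: -5.9667, 6.3333, 1.1333, -1.4667, 0.4333, -0.4667
Numerator Σ_{t=1}^{3}(y_t−ȳ)(y_{t+3}−ȳ) = 10.9667
Denominator Σ(y_t−ȳ)² = 79.5533
r_3 = 10.9667 / 79.5533 = 0.138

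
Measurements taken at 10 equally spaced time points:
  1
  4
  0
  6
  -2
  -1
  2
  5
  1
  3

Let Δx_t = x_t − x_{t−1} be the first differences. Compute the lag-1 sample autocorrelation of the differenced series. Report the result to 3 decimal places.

First differences Δx: 3, -4, 6, -8, 1, 3, 3, -4, 2
Mean of differences = 0.2222
Numerator Σ(Δx_t−Δx̄)(Δx_{t+1}−Δx̄) = -99.3827
Denominator Σ(Δx_t−Δx̄)² = 163.5556
r_1(Δx) = -99.3827 / 163.5556 = -0.608

-0.608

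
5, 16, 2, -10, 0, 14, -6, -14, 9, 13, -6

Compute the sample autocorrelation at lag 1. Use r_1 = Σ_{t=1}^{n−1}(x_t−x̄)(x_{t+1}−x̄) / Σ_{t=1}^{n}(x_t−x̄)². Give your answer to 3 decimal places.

Mean x̄ = (5 + 16 + 2 − 10 + 0 + 14 − 6 − 14 + 9 + 13 − 6)/11 = 2.0909
Numerator Σ_{t=1}^{10}(x_t−x̄)(x_{t+1}−x̄) = -49.5537
Denominator Σ(x_t−x̄)² = 1050.9091
r_1 = -49.5537 / 1050.9091 = -0.047

-0.047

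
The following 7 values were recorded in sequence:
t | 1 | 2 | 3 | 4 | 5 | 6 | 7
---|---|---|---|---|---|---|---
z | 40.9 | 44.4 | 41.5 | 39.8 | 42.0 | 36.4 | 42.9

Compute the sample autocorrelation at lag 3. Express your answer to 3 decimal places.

Mean z̄ = (40.9 + 44.4 + 41.5 + 39.8 + 42.0 + 36.4 + 42.9)/7 = 41.1286
Numerator Σ_{t=1}^{4}(z_t−z̄)(z_{t+3}−z̄) = -0.9553
Denominator Σ(z_t−z̄)² = 38.9143
r_3 = -0.9553 / 38.9143 = -0.025

-0.025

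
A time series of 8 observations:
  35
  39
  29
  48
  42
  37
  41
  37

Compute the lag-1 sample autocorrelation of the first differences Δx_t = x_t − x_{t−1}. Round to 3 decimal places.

-0.616

First differences Δx: 4, -10, 19, -6, -5, 4, -4
Mean of differences = 0.2857
Numerator Σ(Δx_t−Δx̄)(Δx_{t+1}−Δx̄) = -350.6531
Denominator Σ(Δx_t−Δx̄)² = 569.4286
r_1(Δx) = -350.6531 / 569.4286 = -0.616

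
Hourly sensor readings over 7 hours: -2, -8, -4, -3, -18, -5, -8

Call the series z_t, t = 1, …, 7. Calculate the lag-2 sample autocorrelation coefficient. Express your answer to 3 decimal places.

Mean z̄ = (-2 − 8 − 4 − 3 − 18 − 5 − 8)/7 = -6.8571
Deviations from mean: 4.8571, -1.1429, 2.8571, 3.8571, -11.1429, 1.8571, -1.1429
Σ(z_t−z̄)(z_{t+2}−z̄) = (13.8776) + (-4.4082) + (-31.8367) + (7.1633) + (12.7347) = -2.4694
Denominator Σ(z_t−z̄)² = 176.8571
r_2 = -2.4694 / 176.8571 = -0.014

-0.014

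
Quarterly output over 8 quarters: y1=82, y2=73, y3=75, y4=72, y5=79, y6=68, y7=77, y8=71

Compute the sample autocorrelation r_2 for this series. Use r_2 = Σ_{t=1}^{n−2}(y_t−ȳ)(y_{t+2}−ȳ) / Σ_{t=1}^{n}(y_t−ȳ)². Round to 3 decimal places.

Mean ȳ = (82 + 73 + 75 + 72 + 79 + 68 + 77 + 71)/8 = 74.6250
Deviations from mean: 7.3750, -1.6250, 0.3750, -2.6250, 4.3750, -6.6250, 2.3750, -3.6250
Numerator Σ_{t=1}^{6}(y_t−ȳ)(y_{t+2}−ȳ) = 60.4688
Denominator Σ(y_t−ȳ)² = 145.8750
r_2 = 60.4688 / 145.8750 = 0.415

0.415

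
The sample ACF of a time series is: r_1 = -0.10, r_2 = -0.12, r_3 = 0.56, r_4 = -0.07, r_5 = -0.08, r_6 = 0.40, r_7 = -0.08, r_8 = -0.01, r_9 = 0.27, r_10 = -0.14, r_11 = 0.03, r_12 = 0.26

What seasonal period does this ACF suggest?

The largest autocorrelation is r_3 = 0.56, with weaker echoes at lags 6 (0.40), 9 (0.27) and 12 (0.26); the remaining lags stay at or below 0.03.
The dominant spike at lag 3 indicates a seasonal period of 3.

3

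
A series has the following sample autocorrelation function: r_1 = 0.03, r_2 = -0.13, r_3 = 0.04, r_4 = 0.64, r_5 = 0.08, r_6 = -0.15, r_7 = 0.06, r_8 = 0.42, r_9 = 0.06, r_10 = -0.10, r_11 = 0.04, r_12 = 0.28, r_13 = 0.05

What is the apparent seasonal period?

The largest autocorrelation is r_4 = 0.64, with weaker echoes at lags 8 (0.42) and 12 (0.28); the remaining lags stay at or below 0.08.
The dominant spike at lag 4 indicates a seasonal period of 4.

4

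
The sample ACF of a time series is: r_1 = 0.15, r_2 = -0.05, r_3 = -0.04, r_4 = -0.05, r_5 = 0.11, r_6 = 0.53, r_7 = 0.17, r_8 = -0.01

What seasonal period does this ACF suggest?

The largest autocorrelation is r_6 = 0.53; the remaining lags stay at or below 0.17.
The dominant spike at lag 6 indicates a seasonal period of 6.

6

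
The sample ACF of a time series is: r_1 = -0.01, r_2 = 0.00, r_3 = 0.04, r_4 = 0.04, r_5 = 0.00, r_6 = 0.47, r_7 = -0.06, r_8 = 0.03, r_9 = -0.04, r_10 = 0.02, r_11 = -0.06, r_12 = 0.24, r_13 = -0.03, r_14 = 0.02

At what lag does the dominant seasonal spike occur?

The largest autocorrelation is r_6 = 0.47, with a weaker echo at lag 12 (0.24); the remaining lags stay at or below 0.04.
The dominant spike at lag 6 indicates a seasonal period of 6.

6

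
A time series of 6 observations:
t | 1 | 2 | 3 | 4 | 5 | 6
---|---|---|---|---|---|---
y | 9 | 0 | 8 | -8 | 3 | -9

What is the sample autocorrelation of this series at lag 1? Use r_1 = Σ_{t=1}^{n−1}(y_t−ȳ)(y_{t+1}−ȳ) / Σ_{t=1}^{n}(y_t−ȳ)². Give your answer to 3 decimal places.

Mean ȳ = (9 + 0 + 8 − 8 + 3 − 9)/6 = 0.5000
Deviations from mean: 8.5000, -0.5000, 7.5000, -8.5000, 2.5000, -9.5000
Numerator Σ_{t=1}^{5}(y_t−ȳ)(y_{t+1}−ȳ) = -116.7500
Denominator Σ(y_t−ȳ)² = 297.5000
r_1 = -116.7500 / 297.5000 = -0.392

-0.392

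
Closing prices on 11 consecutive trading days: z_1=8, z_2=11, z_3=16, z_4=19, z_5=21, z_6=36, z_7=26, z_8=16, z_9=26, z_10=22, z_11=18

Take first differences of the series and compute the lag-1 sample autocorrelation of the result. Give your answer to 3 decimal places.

-0.202

First differences Δz: 3, 5, 3, 2, 15, -10, -10, 10, -4, -4
Mean of differences = 1.0000
Numerator Σ(Δz_t−Δz̄)(Δz_{t+1}−Δz̄) = -120.0000
Denominator Σ(Δz_t−Δz̄)² = 594.0000
r_1(Δz) = -120.0000 / 594.0000 = -0.202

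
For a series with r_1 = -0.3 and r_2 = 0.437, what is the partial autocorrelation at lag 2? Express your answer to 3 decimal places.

φ_{22} = (r_2 − r_1²) / (1 − r_1²)
r_1² = (-0.3)² = 0.09
Numerator = 0.437 − 0.0900 = 0.3470; denominator = 1 − 0.0900 = 0.9100
φ_{22} = 0.3470 / 0.9100 = 0.381

0.381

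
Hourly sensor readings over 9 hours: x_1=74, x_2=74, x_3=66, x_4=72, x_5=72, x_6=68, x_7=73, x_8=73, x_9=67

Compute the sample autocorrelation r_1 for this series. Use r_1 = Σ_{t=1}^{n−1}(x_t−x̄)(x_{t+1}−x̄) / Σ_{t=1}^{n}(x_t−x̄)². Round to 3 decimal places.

-0.295

Mean x̄ = (74 + 74 + 66 + 72 + 72 + 68 + 73 + 73 + 67)/9 = 71.0000
Numerator Σ_{t=1}^{8}(x_t−x̄)(x_{t+1}−x̄) = -23.0000
Denominator Σ(x_t−x̄)² = 78.0000
r_1 = -23.0000 / 78.0000 = -0.295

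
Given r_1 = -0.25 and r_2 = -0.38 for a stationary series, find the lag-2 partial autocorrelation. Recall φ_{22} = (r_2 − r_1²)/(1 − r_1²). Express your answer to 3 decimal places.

-0.472

φ_{22} = (r_2 − r_1²) / (1 − r_1²)
r_1² = (-0.25)² = 0.0625
Numerator = -0.38 − 0.0625 = -0.4425; denominator = 1 − 0.0625 = 0.9375
φ_{22} = -0.4425 / 0.9375 = -0.472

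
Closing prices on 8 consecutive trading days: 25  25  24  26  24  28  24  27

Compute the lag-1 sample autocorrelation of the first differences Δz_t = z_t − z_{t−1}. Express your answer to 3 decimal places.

First differences Δz: 0, -1, 2, -2, 4, -4, 3
Mean of differences = 0.2857
Numerator Σ(Δz_t−Δz̄)(Δz_{t+1}−Δz̄) = -41.7959
Denominator Σ(Δz_t−Δz̄)² = 49.4286
r_1(Δz) = -41.7959 / 49.4286 = -0.846

-0.846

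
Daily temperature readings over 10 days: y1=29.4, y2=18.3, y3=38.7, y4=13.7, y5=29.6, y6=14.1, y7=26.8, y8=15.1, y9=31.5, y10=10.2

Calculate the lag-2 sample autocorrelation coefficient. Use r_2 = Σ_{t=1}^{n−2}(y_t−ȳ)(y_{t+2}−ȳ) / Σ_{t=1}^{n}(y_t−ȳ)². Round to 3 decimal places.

0.673

Mean ȳ = (29.4 + 18.3 + 38.7 + 13.7 + 29.6 + 14.1 + 26.8 + 15.1 + 31.5 + 10.2)/10 = 22.7400
Numerator Σ_{t=1}^{8}(y_t−ȳ)(y_{t+2}−ȳ) = 559.2548
Denominator Σ(y_t−ȳ)² = 831.0640
r_2 = 559.2548 / 831.0640 = 0.673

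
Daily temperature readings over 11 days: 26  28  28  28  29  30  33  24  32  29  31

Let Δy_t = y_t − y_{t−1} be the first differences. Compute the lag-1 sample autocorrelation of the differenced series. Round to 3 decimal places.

-0.738

First differences Δy: 2, 0, 0, 1, 1, 3, -9, 8, -3, 2
Mean of differences = 0.5000
Numerator Σ(Δy_t−Δȳ)(Δy_{t+1}−Δȳ) = -125.7500
Denominator Σ(Δy_t−Δȳ)² = 170.5000
r_1(Δy) = -125.7500 / 170.5000 = -0.738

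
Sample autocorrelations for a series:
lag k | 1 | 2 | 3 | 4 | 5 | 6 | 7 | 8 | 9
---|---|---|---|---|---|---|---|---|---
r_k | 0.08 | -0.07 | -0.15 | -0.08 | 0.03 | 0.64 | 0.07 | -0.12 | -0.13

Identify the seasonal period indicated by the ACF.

6

The largest autocorrelation is r_6 = 0.64; the remaining lags stay at or below 0.08.
The dominant spike at lag 6 indicates a seasonal period of 6.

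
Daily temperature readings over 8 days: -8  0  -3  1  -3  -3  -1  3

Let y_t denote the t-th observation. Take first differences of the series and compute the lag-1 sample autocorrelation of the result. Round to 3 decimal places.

First differences Δy: 8, -3, 4, -4, 0, 2, 4
Mean of differences = 1.5714
Numerator Σ(Δy_t−Δȳ)(Δy_{t+1}−Δȳ) = -44.8980
Denominator Σ(Δy_t−Δȳ)² = 107.7143
r_1(Δy) = -44.8980 / 107.7143 = -0.417

-0.417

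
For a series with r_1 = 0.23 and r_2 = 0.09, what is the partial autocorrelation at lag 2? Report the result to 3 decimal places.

0.039

φ_{22} = (r_2 − r_1²) / (1 − r_1²)
r_1² = (0.23)² = 0.0529
Numerator = 0.09 − 0.0529 = 0.0371; denominator = 1 − 0.0529 = 0.9471
φ_{22} = 0.0371 / 0.9471 = 0.039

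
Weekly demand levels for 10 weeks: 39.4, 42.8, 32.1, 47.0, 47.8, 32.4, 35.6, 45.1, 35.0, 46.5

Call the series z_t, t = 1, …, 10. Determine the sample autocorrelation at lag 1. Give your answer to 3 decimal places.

Mean z̄ = (39.4 + 42.8 + 32.1 + 47.0 + 47.8 + 32.4 + 35.6 + 45.1 + 35.0 + 46.5)/10 = 40.3700
Numerator Σ_{t=1}^{9}(z_t−z̄)(z_{t+1}−z̄) = -130.1029
Denominator Σ(z_t−z̄)² = 349.4610
r_1 = -130.1029 / 349.4610 = -0.372

-0.372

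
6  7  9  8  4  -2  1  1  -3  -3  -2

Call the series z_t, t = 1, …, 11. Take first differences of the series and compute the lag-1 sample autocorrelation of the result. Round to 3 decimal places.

First differences Δz: 1, 2, -1, -4, -6, 3, 0, -4, 0, 1
Mean of differences = -0.8000
Numerator Σ(Δz_t−Δz̄)(Δz_{t+1}−Δz̄) = 1.3600
Denominator Σ(Δz_t−Δz̄)² = 77.6000
r_1(Δz) = 1.3600 / 77.6000 = 0.018

0.018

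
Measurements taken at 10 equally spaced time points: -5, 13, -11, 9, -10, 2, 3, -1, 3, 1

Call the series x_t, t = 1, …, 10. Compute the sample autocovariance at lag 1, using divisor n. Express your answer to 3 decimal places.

Mean x̄ = (-5 + 13 − 11 + 9 − 10 + 2 + 3 − 1 + 3 + 1)/10 = 0.4000
Σ_{t=1}^{9}(x_t−x̄)(x_{t+1}−x̄) = -417.3600
γ_1 = -417.3600 / 10 = -41.736

-41.736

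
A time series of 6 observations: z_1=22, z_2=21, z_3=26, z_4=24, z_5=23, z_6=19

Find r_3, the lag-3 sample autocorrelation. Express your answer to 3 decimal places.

Mean z̄ = (22 + 21 + 26 + 24 + 23 + 19)/6 = 22.5000
Σ(z_t−z̄)(z_{t+3}−z̄) = (-0.7500) + (-0.7500) + (-12.2500) = -13.7500
Denominator Σ(z_t−z̄)² = 29.5000
r_3 = -13.7500 / 29.5000 = -0.466

-0.466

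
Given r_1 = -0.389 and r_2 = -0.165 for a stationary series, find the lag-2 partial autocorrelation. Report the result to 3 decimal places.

φ_{22} = (r_2 − r_1²) / (1 − r_1²)
r_1² = (-0.389)² = 0.151321
Numerator = -0.165 − 0.1513 = -0.3163; denominator = 1 − 0.1513 = 0.8487
φ_{22} = -0.3163 / 0.8487 = -0.373

-0.373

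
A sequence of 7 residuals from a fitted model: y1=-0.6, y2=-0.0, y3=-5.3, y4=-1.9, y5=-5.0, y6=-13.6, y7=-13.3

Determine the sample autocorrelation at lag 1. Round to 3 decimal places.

Mean ȳ = (-0.6 − 0.0 − 5.3 − 1.9 − 5.0 − 13.6 − 13.3)/7 = -5.6714
Deviations from mean: 5.0714, 5.6714, 0.3714, 3.7714, 0.6714, -7.9286, -7.6286
Numerator Σ_{t=1}^{6}(y_t−ȳ)(y_{t+1}−ȳ) = 89.9620
Denominator Σ(y_t−ȳ)² = 193.7543
r_1 = 89.9620 / 193.7543 = 0.464

0.464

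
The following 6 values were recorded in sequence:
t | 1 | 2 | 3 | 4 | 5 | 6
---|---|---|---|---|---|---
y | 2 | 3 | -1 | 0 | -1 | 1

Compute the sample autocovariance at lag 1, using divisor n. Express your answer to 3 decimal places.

0.148

Mean ȳ = (2 + 3 − 1 + 0 − 1 + 1)/6 = 0.6667
Σ_{t=1}^{5}(y_t−ȳ)(y_{t+1}−ȳ) = 0.8889
γ_1 = 0.8889 / 6 = 0.148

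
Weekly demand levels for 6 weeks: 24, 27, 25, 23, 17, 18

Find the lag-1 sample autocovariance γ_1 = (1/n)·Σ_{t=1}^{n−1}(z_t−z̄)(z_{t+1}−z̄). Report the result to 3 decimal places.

Mean z̄ = (24 + 27 + 25 + 23 + 17 + 18)/6 = 22.3333
Σ_{t=1}^{5}(z_t−z̄)(z_{t+1}−z̄) = 41.5556
γ_1 = 41.5556 / 6 = 6.926

6.926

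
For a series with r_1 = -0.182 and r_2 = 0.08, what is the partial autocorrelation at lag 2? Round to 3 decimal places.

0.048

φ_{22} = (r_2 − r_1²) / (1 − r_1²)
r_1² = (-0.182)² = 0.033124
Numerator = 0.08 − 0.0331 = 0.0469; denominator = 1 − 0.0331 = 0.9669
φ_{22} = 0.0469 / 0.9669 = 0.048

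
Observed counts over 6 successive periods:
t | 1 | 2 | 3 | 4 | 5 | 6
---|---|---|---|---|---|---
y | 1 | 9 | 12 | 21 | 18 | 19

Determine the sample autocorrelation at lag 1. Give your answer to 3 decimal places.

Mean ȳ = (1 + 9 + 12 + 21 + 18 + 19)/6 = 13.3333
Deviations from mean: -12.3333, -4.3333, -1.3333, 7.6667, 4.6667, 5.6667
Numerator Σ_{t=1}^{5}(y_t−ȳ)(y_{t+1}−ȳ) = 111.2222
Denominator Σ(y_t−ȳ)² = 285.3333
r_1 = 111.2222 / 285.3333 = 0.390

0.390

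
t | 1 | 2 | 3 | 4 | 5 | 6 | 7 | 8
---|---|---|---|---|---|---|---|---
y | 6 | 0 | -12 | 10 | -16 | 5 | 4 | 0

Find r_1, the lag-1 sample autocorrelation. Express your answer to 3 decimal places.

-0.597

Mean ȳ = (6 + 0 − 12 + 10 − 16 + 5 + 4 + 0)/8 = -0.3750
Deviations from mean: 6.3750, 0.3750, -11.6250, 10.3750, -15.6250, 5.3750, 4.3750, 0.3750
Numerator Σ_{t=1}^{7}(y_t−ȳ)(y_{t+1}−ȳ) = -343.5156
Denominator Σ(y_t−ȳ)² = 575.8750
r_1 = -343.5156 / 575.8750 = -0.597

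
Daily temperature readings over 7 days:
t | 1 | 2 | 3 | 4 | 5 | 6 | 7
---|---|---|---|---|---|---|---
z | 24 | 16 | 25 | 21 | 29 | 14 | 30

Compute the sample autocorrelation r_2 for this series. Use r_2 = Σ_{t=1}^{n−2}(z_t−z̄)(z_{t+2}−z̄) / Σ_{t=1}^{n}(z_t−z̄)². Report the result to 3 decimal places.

Mean z̄ = (24 + 16 + 25 + 21 + 29 + 14 + 30)/7 = 22.7143
Deviations from mean: 1.2857, -6.7143, 2.2857, -1.7143, 6.2857, -8.7143, 7.2857
Σ(z_t−z̄)(z_{t+2}−z̄) = (2.9388) + (11.5102) + (14.3673) + (14.9388) + (45.7959) = 89.5510
Denominator Σ(z_t−z̄)² = 223.4286
r_2 = 89.5510 / 223.4286 = 0.401

0.401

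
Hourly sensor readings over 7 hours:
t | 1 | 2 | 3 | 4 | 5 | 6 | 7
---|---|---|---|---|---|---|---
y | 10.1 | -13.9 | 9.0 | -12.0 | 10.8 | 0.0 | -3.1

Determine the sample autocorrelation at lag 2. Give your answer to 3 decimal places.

Mean ȳ = (10.1 − 13.9 + 9.0 − 12.0 + 10.8 + 0.0 − 3.1)/7 = 0.1286
Deviations from mean: 9.9714, -14.0286, 8.8714, -12.1286, 10.6714, -0.1286, -3.2286
Σ(y_t−ȳ)(y_{t+2}−ȳ) = (88.4608) + (170.1465) + (94.6708) + (1.5594) + (-34.4535) = 320.3841
Denominator Σ(y_t−ȳ)² = 646.3543
r_2 = 320.3841 / 646.3543 = 0.496

0.496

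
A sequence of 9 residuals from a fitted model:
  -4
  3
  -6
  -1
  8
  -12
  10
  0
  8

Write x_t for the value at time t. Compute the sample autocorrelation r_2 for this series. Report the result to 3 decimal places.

0.337

Mean x̄ = (-4 + 3 − 6 − 1 + 8 − 12 + 10 + 0 + 8)/9 = 0.6667
Σ(x_t−x̄)(x_{t+2}−x̄) = (31.1111) + (-3.8889) + (-48.8889) + (21.1111) + (68.4444) + (8.4444) + (68.4444) = 144.7778
Denominator Σ(x_t−x̄)² = 430.0000
r_2 = 144.7778 / 430.0000 = 0.337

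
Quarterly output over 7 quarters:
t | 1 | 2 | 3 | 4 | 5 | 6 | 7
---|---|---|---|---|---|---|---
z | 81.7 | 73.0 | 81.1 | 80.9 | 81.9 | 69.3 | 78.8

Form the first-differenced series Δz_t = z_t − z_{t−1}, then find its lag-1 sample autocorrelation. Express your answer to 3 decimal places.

-0.530

First differences Δz: -8.7, 8.1, -0.2, 1.0, -12.6, 9.5
Mean of differences = -0.4833
Numerator Σ(Δz_t−Δz̄)(Δz_{t+1}−Δz̄) = -206.6119
Denominator Σ(Δz_t−Δz̄)² = 389.9483
r_1(Δz) = -206.6119 / 389.9483 = -0.530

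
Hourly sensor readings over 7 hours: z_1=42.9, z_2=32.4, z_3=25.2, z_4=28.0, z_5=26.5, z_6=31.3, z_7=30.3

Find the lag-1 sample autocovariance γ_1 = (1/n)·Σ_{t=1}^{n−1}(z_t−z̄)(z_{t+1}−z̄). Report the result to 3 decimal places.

5.316

Mean z̄ = (42.9 + 32.4 + 25.2 + 28.0 + 26.5 + 31.3 + 30.3)/7 = 30.9429
Σ_{t=1}^{6}(z_t−z̄)(z_{t+1}−z̄) = 37.2139
γ_1 = 37.2139 / 7 = 5.316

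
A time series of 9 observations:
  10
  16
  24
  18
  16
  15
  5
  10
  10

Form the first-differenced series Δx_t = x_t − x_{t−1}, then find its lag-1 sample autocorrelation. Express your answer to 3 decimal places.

-0.098

First differences Δx: 6, 8, -6, -2, -1, -10, 5, 0
Mean of differences = 0.0000
Numerator Σ(Δx_t−Δx̄)(Δx_{t+1}−Δx̄) = -26.0000
Denominator Σ(Δx_t−Δx̄)² = 266.0000
r_1(Δx) = -26.0000 / 266.0000 = -0.098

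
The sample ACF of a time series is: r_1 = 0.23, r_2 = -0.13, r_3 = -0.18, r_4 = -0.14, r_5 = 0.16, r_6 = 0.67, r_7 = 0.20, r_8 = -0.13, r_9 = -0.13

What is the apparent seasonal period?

6

The largest autocorrelation is r_6 = 0.67; the remaining lags stay at or below 0.23.
The dominant spike at lag 6 indicates a seasonal period of 6.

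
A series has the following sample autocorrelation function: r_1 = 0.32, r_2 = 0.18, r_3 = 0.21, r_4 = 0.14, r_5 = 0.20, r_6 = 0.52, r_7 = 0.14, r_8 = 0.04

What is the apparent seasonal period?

6

The largest autocorrelation is r_6 = 0.52; the remaining lags stay at or below 0.32. The elevated value at lag 1 (0.32), dropping to 0.18 at lag 2, reflects decaying short-term dependence rather than seasonality.
The dominant spike at lag 6 indicates a seasonal period of 6.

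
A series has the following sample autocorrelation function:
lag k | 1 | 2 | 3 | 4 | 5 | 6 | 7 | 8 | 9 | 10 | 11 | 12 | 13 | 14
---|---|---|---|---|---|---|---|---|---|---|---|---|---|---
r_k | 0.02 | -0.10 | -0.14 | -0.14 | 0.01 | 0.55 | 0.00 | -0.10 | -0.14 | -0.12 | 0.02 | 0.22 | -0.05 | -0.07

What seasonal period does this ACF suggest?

The largest autocorrelation is r_6 = 0.55, with a weaker echo at lag 12 (0.22); the remaining lags stay at or below 0.02.
The dominant spike at lag 6 indicates a seasonal period of 6.

6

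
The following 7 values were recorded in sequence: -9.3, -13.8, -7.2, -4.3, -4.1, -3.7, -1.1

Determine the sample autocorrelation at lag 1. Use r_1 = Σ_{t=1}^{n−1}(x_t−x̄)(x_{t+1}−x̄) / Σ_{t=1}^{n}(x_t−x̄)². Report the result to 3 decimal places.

Mean x̄ = (-9.3 − 13.8 − 7.2 − 4.3 − 4.1 − 3.7 − 1.1)/7 = -6.2143
Σ(x_t−x̄)(x_{t+1}−x̄) = (23.4073) + (7.4773) + (-1.8869) + (4.0473) + (5.3159) + (12.8588) = 51.2198
Denominator Σ(x_t−x̄)² = 108.6486
r_1 = 51.2198 / 108.6486 = 0.471

0.471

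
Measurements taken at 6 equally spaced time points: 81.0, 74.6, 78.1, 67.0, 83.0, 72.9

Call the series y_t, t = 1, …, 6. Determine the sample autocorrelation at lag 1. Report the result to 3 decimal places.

-0.664

Mean ȳ = (81.0 + 74.6 + 78.1 + 67.0 + 83.0 + 72.9)/6 = 76.1000
Numerator Σ_{t=1}^{5}(y_t−ȳ)(y_{t+1}−ȳ) = -113.4200
Denominator Σ(y_t−ȳ)² = 170.9200
r_1 = -113.4200 / 170.9200 = -0.664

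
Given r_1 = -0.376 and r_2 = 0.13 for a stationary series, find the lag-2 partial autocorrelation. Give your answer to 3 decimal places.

-0.013

φ_{22} = (r_2 − r_1²) / (1 − r_1²)
r_1² = (-0.376)² = 0.141376
Numerator = 0.13 − 0.1414 = -0.0114; denominator = 1 − 0.1414 = 0.8586
φ_{22} = -0.0114 / 0.8586 = -0.013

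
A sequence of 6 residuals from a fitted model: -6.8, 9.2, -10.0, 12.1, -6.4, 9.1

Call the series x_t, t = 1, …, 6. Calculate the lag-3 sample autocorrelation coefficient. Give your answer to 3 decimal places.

-0.480

Mean x̄ = (-6.8 + 9.2 − 10.0 + 12.1 − 6.4 + 9.1)/6 = 1.2000
Numerator Σ_{t=1}^{3}(x_t−x̄)(x_{t+3}−x̄) = -236.4800
Denominator Σ(x_t−x̄)² = 492.4200
r_3 = -236.4800 / 492.4200 = -0.480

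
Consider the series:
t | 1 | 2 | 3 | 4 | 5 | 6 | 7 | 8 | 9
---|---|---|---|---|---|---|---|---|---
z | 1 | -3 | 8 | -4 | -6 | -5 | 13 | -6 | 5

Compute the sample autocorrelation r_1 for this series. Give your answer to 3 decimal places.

-0.466

Mean z̄ = (1 − 3 + 8 − 4 − 6 − 5 + 13 − 6 + 5)/9 = 0.3333
Numerator Σ_{t=1}^{8}(z_t−z̄)(z_{t+1}−z̄) = -177.1111
Denominator Σ(z_t−z̄)² = 380.0000
r_1 = -177.1111 / 380.0000 = -0.466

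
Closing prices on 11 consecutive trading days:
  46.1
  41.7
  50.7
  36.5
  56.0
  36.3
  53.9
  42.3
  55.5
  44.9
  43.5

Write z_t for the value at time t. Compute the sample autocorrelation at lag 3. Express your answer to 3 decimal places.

-0.587

Mean z̄ = (46.1 + 41.7 + 50.7 + 36.5 + 56.0 + 36.3 + 53.9 + 42.3 + 55.5 + 44.9 + 43.5)/11 = 46.1273
Numerator Σ_{t=1}^{8}(z_t−z̄)(z_{t+3}−z̄) = -292.5922
Denominator Σ(z_t−z̄)² = 498.5618
r_3 = -292.5922 / 498.5618 = -0.587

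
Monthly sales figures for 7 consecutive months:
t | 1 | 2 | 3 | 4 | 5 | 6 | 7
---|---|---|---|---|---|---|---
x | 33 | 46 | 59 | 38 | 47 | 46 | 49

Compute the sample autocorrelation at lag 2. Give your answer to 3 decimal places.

Mean x̄ = (33 + 46 + 59 + 38 + 47 + 46 + 49)/7 = 45.4286
Deviations from mean: -12.4286, 0.5714, 13.5714, -7.4286, 1.5714, 0.5714, 3.5714
Σ(x_t−x̄)(x_{t+2}−x̄) = (-168.6735) + (-4.2449) + (21.3265) + (-4.2449) + (5.6122) = -150.2245
Denominator Σ(x_t−x̄)² = 409.7143
r_2 = -150.2245 / 409.7143 = -0.367

-0.367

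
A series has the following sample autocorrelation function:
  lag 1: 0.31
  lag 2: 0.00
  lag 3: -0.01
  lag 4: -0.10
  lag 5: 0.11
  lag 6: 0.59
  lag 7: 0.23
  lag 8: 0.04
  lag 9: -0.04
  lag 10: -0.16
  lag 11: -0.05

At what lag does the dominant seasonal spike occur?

6

The largest autocorrelation is r_6 = 0.59; the remaining lags stay at or below 0.31. The elevated value at lag 1 (0.31), dropping to 0.00 at lag 2, reflects decaying short-term dependence rather than seasonality.
The dominant spike at lag 6 indicates a seasonal period of 6.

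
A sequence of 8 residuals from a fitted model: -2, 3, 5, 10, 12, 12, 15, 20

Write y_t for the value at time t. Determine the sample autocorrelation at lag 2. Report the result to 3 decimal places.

0.226

Mean ȳ = (-2 + 3 + 5 + 10 + 12 + 12 + 15 + 20)/8 = 9.3750
Deviations from mean: -11.3750, -6.3750, -4.3750, 0.6250, 2.6250, 2.6250, 5.6250, 10.6250
Numerator Σ_{t=1}^{6}(y_t−ȳ)(y_{t+2}−ȳ) = 78.5938
Denominator Σ(y_t−ȳ)² = 347.8750
r_2 = 78.5938 / 347.8750 = 0.226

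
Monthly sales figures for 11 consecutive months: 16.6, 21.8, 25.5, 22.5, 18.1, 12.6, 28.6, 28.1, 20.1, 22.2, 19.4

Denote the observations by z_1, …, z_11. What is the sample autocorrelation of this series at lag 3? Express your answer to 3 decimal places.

-0.228

Mean z̄ = (16.6 + 21.8 + 25.5 + 22.5 + 18.1 + 12.6 + 28.6 + 28.1 + 20.1 + 22.2 + 19.4)/11 = 21.4091
Numerator Σ_{t=1}^{8}(z_t−z̄)(z_{t+3}−z̄) = -53.0966
Denominator Σ(z_t−z̄)² = 232.6091
r_3 = -53.0966 / 232.6091 = -0.228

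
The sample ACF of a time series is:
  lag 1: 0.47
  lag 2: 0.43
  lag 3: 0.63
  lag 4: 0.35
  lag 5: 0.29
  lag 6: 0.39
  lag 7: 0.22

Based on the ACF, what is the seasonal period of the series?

3

The largest autocorrelation is r_3 = 0.63; the remaining lags stay at or below 0.47. The elevated value at lag 1 (0.47), dropping to 0.43 at lag 2, reflects decaying short-term dependence rather than seasonality.
The dominant spike at lag 3 indicates a seasonal period of 3.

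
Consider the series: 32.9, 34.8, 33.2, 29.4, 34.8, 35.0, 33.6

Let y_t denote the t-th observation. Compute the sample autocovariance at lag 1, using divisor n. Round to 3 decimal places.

-0.460

Mean ȳ = (32.9 + 34.8 + 33.2 + 29.4 + 34.8 + 35.0 + 33.6)/7 = 33.3857
Σ_{t=1}^{6}(y_t−ȳ)(y_{t+1}−ȳ) = -3.2173
γ_1 = -3.2173 / 7 = -0.460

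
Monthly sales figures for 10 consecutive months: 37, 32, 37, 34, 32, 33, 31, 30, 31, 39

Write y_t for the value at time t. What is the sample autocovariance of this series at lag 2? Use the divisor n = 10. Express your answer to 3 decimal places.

Mean ȳ = (37 + 32 + 37 + 34 + 32 + 33 + 31 + 30 + 31 + 39)/10 = 33.6000
Σ_{t=1}^{8}(y_t−ȳ)(y_{t+2}−ȳ) = -1.1200
γ_2 = -1.1200 / 10 = -0.112

-0.112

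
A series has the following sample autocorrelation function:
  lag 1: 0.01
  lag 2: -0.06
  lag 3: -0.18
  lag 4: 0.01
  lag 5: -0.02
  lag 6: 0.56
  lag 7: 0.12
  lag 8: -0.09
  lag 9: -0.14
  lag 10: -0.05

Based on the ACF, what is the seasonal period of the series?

The largest autocorrelation is r_6 = 0.56; the remaining lags stay at or below 0.12.
The dominant spike at lag 6 indicates a seasonal period of 6.

6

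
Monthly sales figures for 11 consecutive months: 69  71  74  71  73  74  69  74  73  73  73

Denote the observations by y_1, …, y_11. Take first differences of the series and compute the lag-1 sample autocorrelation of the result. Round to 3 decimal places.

First differences Δy: 2, 3, -3, 2, 1, -5, 5, -1, 0, 0
Mean of differences = 0.4000
Numerator Σ(Δy_t−Δȳ)(Δy_{t+1}−Δȳ) = -42.9600
Denominator Σ(Δy_t−Δȳ)² = 76.4000
r_1(Δy) = -42.9600 / 76.4000 = -0.562

-0.562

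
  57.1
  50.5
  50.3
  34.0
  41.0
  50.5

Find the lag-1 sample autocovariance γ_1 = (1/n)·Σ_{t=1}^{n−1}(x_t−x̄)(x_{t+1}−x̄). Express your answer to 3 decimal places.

Mean x̄ = (57.1 + 50.5 + 50.3 + 34.0 + 41.0 + 50.5)/6 = 47.2333
Deviations: 9.8667, 3.2667, 3.0667, -13.2333, -6.2333, 3.2667
Σ_{t=1}^{5}(x_t−x̄)(x_{t+1}−x̄) = 63.7922
γ_1 = 63.7922 / 6 = 10.632

10.632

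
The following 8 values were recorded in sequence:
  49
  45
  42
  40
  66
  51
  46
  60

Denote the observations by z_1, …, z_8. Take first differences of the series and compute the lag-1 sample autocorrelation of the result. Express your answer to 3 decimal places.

-0.373

First differences Δz: -4, -3, -2, 26, -15, -5, 14
Mean of differences = 1.5714
Numerator Σ(Δz_t−Δz̄)(Δz_{t+1}−Δz̄) = -423.0408
Denominator Σ(Δz_t−Δz̄)² = 1133.7143
r_1(Δz) = -423.0408 / 1133.7143 = -0.373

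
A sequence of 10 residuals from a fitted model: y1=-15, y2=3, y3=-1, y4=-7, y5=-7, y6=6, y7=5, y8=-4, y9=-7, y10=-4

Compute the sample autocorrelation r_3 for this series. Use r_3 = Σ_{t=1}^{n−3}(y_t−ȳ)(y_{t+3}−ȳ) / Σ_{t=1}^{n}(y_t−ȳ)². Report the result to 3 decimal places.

-0.077

Mean ȳ = (-15 + 3 − 1 − 7 − 7 + 6 + 5 − 4 − 7 − 4)/10 = -3.1000
Σ(y_t−ȳ)(y_{t+3}−ȳ) = (46.4100) + (-23.7900) + (19.1100) + (-31.5900) + (3.5100) + (-35.4900) + (-7.2900) = -29.1300
Denominator Σ(y_t−ȳ)² = 378.9000
r_3 = -29.1300 / 378.9000 = -0.077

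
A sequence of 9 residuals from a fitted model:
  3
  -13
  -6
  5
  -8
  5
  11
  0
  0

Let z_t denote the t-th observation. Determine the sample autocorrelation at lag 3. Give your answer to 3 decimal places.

Mean z̄ = (3 − 13 − 6 + 5 − 8 + 5 + 11 + 0 + 0)/9 = -0.3333
Σ(z_t−z̄)(z_{t+3}−z̄) = (17.7778) + (97.1111) + (-30.2222) + (60.4444) + (-2.5556) + (1.7778) = 144.3333
Denominator Σ(z_t−z̄)² = 448.0000
r_3 = 144.3333 / 448.0000 = 0.322

0.322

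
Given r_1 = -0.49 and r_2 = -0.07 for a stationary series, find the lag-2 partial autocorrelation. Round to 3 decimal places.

-0.408

φ_{22} = (r_2 − r_1²) / (1 − r_1²)
r_1² = (-0.49)² = 0.2401
Numerator = -0.07 − 0.2401 = -0.3101; denominator = 1 − 0.2401 = 0.7599
φ_{22} = -0.3101 / 0.7599 = -0.408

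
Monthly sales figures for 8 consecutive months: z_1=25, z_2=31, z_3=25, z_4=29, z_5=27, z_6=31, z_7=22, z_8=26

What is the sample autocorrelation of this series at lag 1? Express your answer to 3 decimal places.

Mean z̄ = (25 + 31 + 25 + 29 + 27 + 31 + 22 + 26)/8 = 27.0000
Deviations from mean: -2.0000, 4.0000, -2.0000, 2.0000, 0.0000, 4.0000, -5.0000, -1.0000
Numerator Σ_{t=1}^{7}(z_t−z̄)(z_{t+1}−z̄) = -35.0000
Denominator Σ(z_t−z̄)² = 70.0000
r_1 = -35.0000 / 70.0000 = -0.500

-0.500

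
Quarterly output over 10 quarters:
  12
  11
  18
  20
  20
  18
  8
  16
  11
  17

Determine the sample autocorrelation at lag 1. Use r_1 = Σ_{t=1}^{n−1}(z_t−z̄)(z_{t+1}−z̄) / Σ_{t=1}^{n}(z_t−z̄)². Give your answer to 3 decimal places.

0.091

Mean z̄ = (12 + 11 + 18 + 20 + 20 + 18 + 8 + 16 + 11 + 17)/10 = 15.1000
Numerator Σ_{t=1}^{9}(z_t−z̄)(z_{t+1}−z̄) = 14.7900
Denominator Σ(z_t−z̄)² = 162.9000
r_1 = 14.7900 / 162.9000 = 0.091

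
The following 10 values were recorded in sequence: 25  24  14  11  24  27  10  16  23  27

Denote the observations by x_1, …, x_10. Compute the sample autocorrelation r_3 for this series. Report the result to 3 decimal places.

-0.114

Mean x̄ = (25 + 24 + 14 + 11 + 24 + 27 + 10 + 16 + 23 + 27)/10 = 20.1000
Σ(x_t−x̄)(x_{t+3}−x̄) = (-44.5900) + (15.2100) + (-42.0900) + (91.9100) + (-15.9900) + (20.0100) + (-69.6900) = -45.2300
Denominator Σ(x_t−x̄)² = 396.9000
r_3 = -45.2300 / 396.9000 = -0.114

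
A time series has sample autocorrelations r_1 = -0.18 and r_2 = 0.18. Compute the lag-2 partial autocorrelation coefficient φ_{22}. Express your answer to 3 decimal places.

φ_{22} = (r_2 − r_1²) / (1 − r_1²)
r_1² = (-0.18)² = 0.0324
Numerator = 0.18 − 0.0324 = 0.1476; denominator = 1 − 0.0324 = 0.9676
φ_{22} = 0.1476 / 0.9676 = 0.153

0.153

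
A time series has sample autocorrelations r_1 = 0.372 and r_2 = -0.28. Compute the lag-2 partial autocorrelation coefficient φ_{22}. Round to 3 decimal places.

φ_{22} = (r_2 − r_1²) / (1 − r_1²)
r_1² = (0.372)² = 0.138384
Numerator = -0.28 − 0.1384 = -0.4184; denominator = 1 − 0.1384 = 0.8616
φ_{22} = -0.4184 / 0.8616 = -0.486

-0.486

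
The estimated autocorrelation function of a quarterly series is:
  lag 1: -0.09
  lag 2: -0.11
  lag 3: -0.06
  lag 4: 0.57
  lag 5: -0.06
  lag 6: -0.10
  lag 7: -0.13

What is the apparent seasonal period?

4

The largest autocorrelation is r_4 = 0.57; the remaining lags stay at or below -0.06.
The dominant spike at lag 4 indicates a seasonal period of 4.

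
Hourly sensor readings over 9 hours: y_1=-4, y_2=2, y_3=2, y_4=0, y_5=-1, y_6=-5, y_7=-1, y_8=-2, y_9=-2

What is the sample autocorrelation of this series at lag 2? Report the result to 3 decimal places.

Mean ȳ = (-4 + 2 + 2 + 0 − 1 − 5 − 1 − 2 − 2)/9 = -1.2222
Σ(y_t−ȳ)(y_{t+2}−ȳ) = (-8.9506) + (3.9383) + (0.7160) + (-4.6173) + (0.0494) + (2.9383) + (-0.1728) = -6.0988
Denominator Σ(y_t−ȳ)² = 45.5556
r_2 = -6.0988 / 45.5556 = -0.134

-0.134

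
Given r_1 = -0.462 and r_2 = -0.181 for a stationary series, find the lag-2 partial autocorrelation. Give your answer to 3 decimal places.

-0.501

φ_{22} = (r_2 − r_1²) / (1 − r_1²)
r_1² = (-0.462)² = 0.213444
Numerator = -0.181 − 0.2134 = -0.3944; denominator = 1 − 0.2134 = 0.7866
φ_{22} = -0.3944 / 0.7866 = -0.501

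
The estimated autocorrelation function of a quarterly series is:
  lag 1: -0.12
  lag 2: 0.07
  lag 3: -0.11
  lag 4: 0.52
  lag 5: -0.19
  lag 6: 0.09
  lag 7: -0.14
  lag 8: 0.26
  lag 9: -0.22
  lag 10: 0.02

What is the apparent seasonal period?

4

The largest autocorrelation is r_4 = 0.52, with a weaker echo at lag 8 (0.26); the remaining lags stay at or below 0.09.
The dominant spike at lag 4 indicates a seasonal period of 4.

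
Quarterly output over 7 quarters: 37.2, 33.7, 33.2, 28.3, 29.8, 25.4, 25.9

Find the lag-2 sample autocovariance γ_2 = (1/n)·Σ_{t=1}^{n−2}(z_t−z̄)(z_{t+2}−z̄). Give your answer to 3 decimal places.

Mean z̄ = (37.2 + 33.7 + 33.2 + 28.3 + 29.8 + 25.4 + 25.9)/7 = 30.5000
Σ_{t=1}^{5}(z_t−z̄)(z_{t+2}−z̄) = 23.6000
γ_2 = 23.6000 / 7 = 3.371

3.371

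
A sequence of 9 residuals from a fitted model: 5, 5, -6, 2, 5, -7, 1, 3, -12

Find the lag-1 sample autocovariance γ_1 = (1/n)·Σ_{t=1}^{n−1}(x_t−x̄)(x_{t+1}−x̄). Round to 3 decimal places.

-8.985

Mean x̄ = (5 + 5 − 6 + 2 + 5 − 7 + 1 + 3 − 12)/9 = -0.4444
Σ_{t=1}^{8}(x_t−x̄)(x_{t+1}−x̄) = -80.8642
γ_1 = -80.8642 / 9 = -8.985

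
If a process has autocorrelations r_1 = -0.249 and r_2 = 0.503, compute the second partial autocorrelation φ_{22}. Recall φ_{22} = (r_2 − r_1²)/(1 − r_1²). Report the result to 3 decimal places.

φ_{22} = (r_2 − r_1²) / (1 − r_1²)
r_1² = (-0.249)² = 0.062001
Numerator = 0.503 − 0.0620 = 0.4410; denominator = 1 − 0.0620 = 0.9380
φ_{22} = 0.4410 / 0.9380 = 0.470

0.470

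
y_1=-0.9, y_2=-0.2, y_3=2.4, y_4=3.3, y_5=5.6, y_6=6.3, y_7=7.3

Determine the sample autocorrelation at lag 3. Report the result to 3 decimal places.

-0.177

Mean ȳ = (-0.9 − 0.2 + 2.4 + 3.3 + 5.6 + 6.3 + 7.3)/7 = 3.4000
Σ(y_t−ȳ)(y_{t+3}−ȳ) = (0.4300) + (-7.9200) + (-2.9000) + (-0.3900) = -10.7800
Denominator Σ(y_t−ȳ)² = 60.9200
r_3 = -10.7800 / 60.9200 = -0.177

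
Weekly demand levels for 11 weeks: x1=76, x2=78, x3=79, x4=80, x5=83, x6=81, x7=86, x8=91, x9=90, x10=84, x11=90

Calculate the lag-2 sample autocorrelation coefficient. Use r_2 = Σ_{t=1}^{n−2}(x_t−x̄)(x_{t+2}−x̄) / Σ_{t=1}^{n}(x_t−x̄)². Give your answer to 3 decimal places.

0.390

Mean x̄ = (76 + 78 + 79 + 80 + 83 + 81 + 86 + 91 + 90 + 84 + 90)/11 = 83.4545
Numerator Σ_{t=1}^{9}(x_t−x̄)(x_{t+2}−x̄) = 106.4959
Denominator Σ(x_t−x̄)² = 272.7273
r_2 = 106.4959 / 272.7273 = 0.390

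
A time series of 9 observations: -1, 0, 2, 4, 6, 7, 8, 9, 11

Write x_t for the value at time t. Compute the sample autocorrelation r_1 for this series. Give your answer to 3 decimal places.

0.664

Mean x̄ = (-1 + 0 + 2 + 4 + 6 + 7 + 8 + 9 + 11)/9 = 5.1111
Numerator Σ_{t=1}^{8}(x_t−x̄)(x_{t+1}−x̄) = 90.8765
Denominator Σ(x_t−x̄)² = 136.8889
r_1 = 90.8765 / 136.8889 = 0.664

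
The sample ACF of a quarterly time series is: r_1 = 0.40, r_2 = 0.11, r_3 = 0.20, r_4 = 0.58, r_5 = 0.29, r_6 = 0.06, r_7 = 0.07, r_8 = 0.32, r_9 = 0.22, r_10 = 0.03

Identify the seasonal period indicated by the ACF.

The largest autocorrelation is r_4 = 0.58; the remaining lags stay at or below 0.40. The elevated value at lag 1 (0.40), dropping to 0.11 at lag 2, reflects decaying short-term dependence rather than seasonality.
The dominant spike at lag 4 indicates a seasonal period of 4.

4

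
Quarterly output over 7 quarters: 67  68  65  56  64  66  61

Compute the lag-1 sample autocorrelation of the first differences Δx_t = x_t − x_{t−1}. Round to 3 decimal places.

-0.253

First differences Δx: 1, -3, -9, 8, 2, -5
Mean of differences = -1.0000
Numerator Σ(Δx_t−Δx̄)(Δx_{t+1}−Δx̄) = -45.0000
Denominator Σ(Δx_t−Δx̄)² = 178.0000
r_1(Δx) = -45.0000 / 178.0000 = -0.253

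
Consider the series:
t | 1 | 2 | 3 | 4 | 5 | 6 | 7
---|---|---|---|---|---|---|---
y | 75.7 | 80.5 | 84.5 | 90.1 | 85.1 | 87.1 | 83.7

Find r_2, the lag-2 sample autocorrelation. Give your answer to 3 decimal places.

-0.039

Mean ȳ = (75.7 + 80.5 + 84.5 + 90.1 + 85.1 + 87.1 + 83.7)/7 = 83.8143
Deviations from mean: -8.1143, -3.3143, 0.6857, 6.2857, 1.2857, 3.2857, -0.1143
Σ(y_t−ȳ)(y_{t+2}−ȳ) = (-5.5641) + (-20.8327) + (0.8816) + (20.6531) + (-0.1469) = -5.0090
Denominator Σ(y_t−ȳ)² = 129.2686
r_2 = -5.0090 / 129.2686 = -0.039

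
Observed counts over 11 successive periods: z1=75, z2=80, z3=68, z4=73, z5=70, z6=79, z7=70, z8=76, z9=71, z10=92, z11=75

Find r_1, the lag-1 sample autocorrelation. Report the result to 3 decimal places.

Mean z̄ = (75 + 80 + 68 + 73 + 70 + 79 + 70 + 76 + 71 + 92 + 75)/11 = 75.3636
Numerator Σ_{t=1}^{10}(z_t−z̄)(z_{t+1}−z̄) = -129.5868
Denominator Σ(z_t−z̄)² = 448.5455
r_1 = -129.5868 / 448.5455 = -0.289

-0.289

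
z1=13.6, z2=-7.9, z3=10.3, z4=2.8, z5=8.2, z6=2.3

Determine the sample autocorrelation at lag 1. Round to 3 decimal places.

-0.713

Mean z̄ = (13.6 − 7.9 + 10.3 + 2.8 + 8.2 + 2.3)/6 = 4.8833
Deviations from mean: 8.7167, -12.7833, 5.4167, -2.0833, 3.3167, -2.5833
Numerator Σ_{t=1}^{5}(z_t−z̄)(z_{t+1}−z̄) = -207.4336
Denominator Σ(z_t−z̄)² = 290.7483
r_1 = -207.4336 / 290.7483 = -0.713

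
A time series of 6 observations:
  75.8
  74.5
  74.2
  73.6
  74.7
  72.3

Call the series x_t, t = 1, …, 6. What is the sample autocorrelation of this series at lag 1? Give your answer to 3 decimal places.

Mean x̄ = (75.8 + 74.5 + 74.2 + 73.6 + 74.7 + 72.3)/6 = 74.1833
Deviations from mean: 1.6167, 0.3167, 0.0167, -0.5833, 0.5167, -1.8833
Σ(x_t−x̄)(x_{t+1}−x̄) = (0.5119) + (0.0053) + (-0.0097) + (-0.3014) + (-0.9731) = -0.7669
Denominator Σ(x_t−x̄)² = 6.8683
r_1 = -0.7669 / 6.8683 = -0.112

-0.112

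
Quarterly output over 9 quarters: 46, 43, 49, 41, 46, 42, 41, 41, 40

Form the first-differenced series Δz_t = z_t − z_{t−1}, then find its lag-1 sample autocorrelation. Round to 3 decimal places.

First differences Δz: -3, 6, -8, 5, -4, -1, 0, -1
Mean of differences = -0.7500
Numerator Σ(Δz_t−Δz̄)(Δz_{t+1}−Δz̄) = -124.0625
Denominator Σ(Δz_t−Δz̄)² = 147.5000
r_1(Δz) = -124.0625 / 147.5000 = -0.841

-0.841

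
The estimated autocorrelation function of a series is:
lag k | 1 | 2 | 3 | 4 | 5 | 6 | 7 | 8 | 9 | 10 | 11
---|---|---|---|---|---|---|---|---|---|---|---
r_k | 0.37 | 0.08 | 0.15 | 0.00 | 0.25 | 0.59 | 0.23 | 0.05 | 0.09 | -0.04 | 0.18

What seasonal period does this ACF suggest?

The largest autocorrelation is r_6 = 0.59; the remaining lags stay at or below 0.37. The elevated value at lag 1 (0.37), dropping to 0.08 at lag 2, reflects decaying short-term dependence rather than seasonality.
The dominant spike at lag 6 indicates a seasonal period of 6.

6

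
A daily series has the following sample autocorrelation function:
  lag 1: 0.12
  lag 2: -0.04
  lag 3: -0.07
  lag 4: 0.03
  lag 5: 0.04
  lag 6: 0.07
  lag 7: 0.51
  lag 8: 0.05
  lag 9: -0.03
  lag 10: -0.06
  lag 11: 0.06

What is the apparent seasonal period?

7

The largest autocorrelation is r_7 = 0.51; the remaining lags stay at or below 0.12.
The dominant spike at lag 7 indicates a seasonal period of 7.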